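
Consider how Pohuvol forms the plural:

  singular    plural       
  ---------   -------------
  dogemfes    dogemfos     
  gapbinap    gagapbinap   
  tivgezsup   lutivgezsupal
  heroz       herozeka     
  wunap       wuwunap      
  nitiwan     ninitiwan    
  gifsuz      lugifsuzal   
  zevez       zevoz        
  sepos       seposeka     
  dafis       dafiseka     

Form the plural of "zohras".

zozohras

zevez and gifsuz both end in -z yet inflect differently (zevoz, lugifsuzal), so the final letter is not what conditions the rule; the last vowel is.
"zohras" has last vowel 'a'. The stems whose last vowel is 'a' (nitiwan → ninitiwan, gapbinap → gagapbinap, wunap → wuwunap) repeat the first consonant+vowel as a prefix.
So zohras → zozohras.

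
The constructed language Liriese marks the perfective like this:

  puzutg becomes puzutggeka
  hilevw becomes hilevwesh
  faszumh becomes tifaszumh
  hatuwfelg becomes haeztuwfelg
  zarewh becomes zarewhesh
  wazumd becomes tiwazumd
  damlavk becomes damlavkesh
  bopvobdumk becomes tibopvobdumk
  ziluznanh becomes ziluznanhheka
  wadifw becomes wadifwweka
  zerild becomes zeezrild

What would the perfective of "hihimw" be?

"hihimw" has second-to-last letter 'm'. The stems whose second-to-last letter is 'm' (faszumh → tifaszumh, bopvobdumk → tibopvobdumk, wazumd → tiwazumd) add the prefix ti-.
So hihimw → tihihimw.

tihihimw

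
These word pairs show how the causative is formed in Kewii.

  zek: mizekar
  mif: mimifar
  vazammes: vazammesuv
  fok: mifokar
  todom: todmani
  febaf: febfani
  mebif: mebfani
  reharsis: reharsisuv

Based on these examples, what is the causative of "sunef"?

sunfani

mif and mebif both end in -f yet inflect differently (mimifar, mebfani), so the final letter is not what conditions the rule; the number of vowels is.
"sunef" has 2 vowels. The stems with 2 vowels (mebif → mebfani, todom → todmani, febaf → febfani) delete the last vowel and add -ani.
The other patterns: stems with 1 vowel add mi- … -ar around the stem; stems with 3 vowels add -uv.
So sunef → sunfani.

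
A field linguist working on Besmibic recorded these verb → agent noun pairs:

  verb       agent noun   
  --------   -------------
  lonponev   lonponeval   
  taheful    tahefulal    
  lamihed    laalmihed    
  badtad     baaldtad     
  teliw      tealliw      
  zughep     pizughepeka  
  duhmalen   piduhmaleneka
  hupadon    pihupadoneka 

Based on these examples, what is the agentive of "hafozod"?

lonponev and lamihed both have last vowel 'e' yet inflect differently (lonponeval, laalmihed), so the last vowel is not what conditions the rule; the final letter is.
"hafozod" ends in -d. The stems ending in -d (lamihed → laalmihed, badtad → baaldtad) insert -al- after the first vowel.
So hafozod → haalfozod.

haalfozod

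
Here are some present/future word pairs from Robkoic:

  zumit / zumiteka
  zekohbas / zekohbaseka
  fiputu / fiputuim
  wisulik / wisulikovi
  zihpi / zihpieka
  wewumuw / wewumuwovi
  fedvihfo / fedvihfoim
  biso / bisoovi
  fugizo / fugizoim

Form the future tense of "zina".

fugizo and biso both end in -o yet inflect differently (fugizoim, bisoovi), so the final letter is not what conditions the rule; the first letter is.
"zina" begins with z-. The stems beginning with z- (zihpi → zihpieka, zumit → zumiteka, zekohbas → zekohbaseka) add -eka.
So zina → zinaeka.

zinaeka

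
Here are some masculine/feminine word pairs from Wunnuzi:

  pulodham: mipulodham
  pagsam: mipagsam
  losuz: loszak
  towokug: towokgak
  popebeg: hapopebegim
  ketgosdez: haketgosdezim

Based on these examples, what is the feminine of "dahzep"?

"dahzep" has last vowel 'e'. The stems whose last vowel is 'e' (ketgosdez → haketgosdezim, popebeg → hapopebegim) add ha- … -im around the stem.
The other patterns: stems whose last vowel is 'u' delete the last vowel and add -ak; stems whose last vowel is 'a' add the prefix mi-.
So dahzep → hadahzepim.

hadahzepim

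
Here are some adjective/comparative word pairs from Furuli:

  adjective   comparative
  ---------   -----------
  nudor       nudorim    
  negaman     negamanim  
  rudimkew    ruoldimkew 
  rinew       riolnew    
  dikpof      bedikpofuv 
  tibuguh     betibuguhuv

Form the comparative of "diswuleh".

bediswulehuv

"diswuleh" ends in -h. The one such stem in the data (tibuguh → betibuguhuv) adds be- … -uv around the stem, so the same rule applies.
So diswuleh → bediswulehuv.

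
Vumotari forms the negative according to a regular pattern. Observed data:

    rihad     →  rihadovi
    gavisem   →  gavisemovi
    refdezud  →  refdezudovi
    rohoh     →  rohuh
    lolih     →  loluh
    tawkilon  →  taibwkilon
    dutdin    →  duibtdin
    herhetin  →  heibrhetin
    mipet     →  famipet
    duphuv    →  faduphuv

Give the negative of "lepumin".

rohoh and tawkilon both have last vowel 'o' yet inflect differently (rohuh, taibwkilon), so the last vowel is not what conditions the rule; the final letter is.
"lepumin" ends in -n. The stems ending in -n (tawkilon → taibwkilon, dutdin → duibtdin, herhetin → heibrhetin) insert -ib- after the first vowel.
The other patterns: stems ending in -d or -m add -ovi; stems ending in -h change the last vowel to 'u'; stems ending in -t or -v add the prefix fa-.
So lepumin → leibpumin.

leibpumin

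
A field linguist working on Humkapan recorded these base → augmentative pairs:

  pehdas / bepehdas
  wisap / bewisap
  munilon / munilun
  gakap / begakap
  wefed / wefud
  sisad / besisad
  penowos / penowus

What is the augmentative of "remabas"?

beremabas

"remabas" has last vowel 'a'. The stems whose last vowel is 'a' (gakap → begakap, sisad → besisad, wisap → bewisap) add the prefix be-.
So remabas → beremabas.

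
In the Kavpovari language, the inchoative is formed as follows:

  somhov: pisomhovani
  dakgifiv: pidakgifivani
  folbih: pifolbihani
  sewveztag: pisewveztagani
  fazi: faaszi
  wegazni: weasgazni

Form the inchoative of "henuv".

"henuv" ends in a consonant. The stems ending in a consonant (somhov → pisomhovani, dakgifiv → pidakgifivani, folbih → pifolbihani) add pi- … -ani around the stem.
So henuv → pihenuvani.

pihenuvani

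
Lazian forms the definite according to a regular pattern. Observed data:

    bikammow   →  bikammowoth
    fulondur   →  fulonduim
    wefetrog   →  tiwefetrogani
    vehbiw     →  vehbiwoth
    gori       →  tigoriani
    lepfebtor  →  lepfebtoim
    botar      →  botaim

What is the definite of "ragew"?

lepfebtor and bikammow both have last vowel 'o' yet inflect differently (lepfebtoim, bikammowoth), so the last vowel is not what conditions the rule; the final letter is.
"ragew" ends in -w. The stems ending in -w (vehbiw → vehbiwoth, bikammow → bikammowoth) add -oth.
The other patterns: stems ending in -r drop the final letter and add -im; stems ending in -g or -i add ti- … -ani around the stem.
So ragew → ragewoth.

ragewoth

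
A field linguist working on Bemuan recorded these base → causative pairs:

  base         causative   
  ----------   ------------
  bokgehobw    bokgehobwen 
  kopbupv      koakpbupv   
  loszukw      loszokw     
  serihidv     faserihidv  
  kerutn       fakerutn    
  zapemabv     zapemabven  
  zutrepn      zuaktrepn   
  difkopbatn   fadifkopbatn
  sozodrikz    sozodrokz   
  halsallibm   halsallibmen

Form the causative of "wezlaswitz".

fawezlaswitz

kopbupv and zapemabv both end in -v yet inflect differently (koakpbupv, zapemabven), so the final letter is not what conditions the rule; the second-to-last letter is.
"wezlaswitz" has second-to-last letter 't'. The stems whose second-to-last letter is 't' (difkopbatn → fadifkopbatn, kerutn → fakerutn) add the prefix fa-.
The other patterns: stems whose second-to-last letter is 'p' insert -ak- after the first vowel; stems whose second-to-last letter is 'b' add -en; stems whose second-to-last letter is 'k' change the last vowel to 'o'.
So wezlaswitz → fawezlaswitz.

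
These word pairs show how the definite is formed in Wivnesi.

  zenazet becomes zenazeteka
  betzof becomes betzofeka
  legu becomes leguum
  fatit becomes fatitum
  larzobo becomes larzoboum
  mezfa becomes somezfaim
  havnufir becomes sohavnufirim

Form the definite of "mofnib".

zenazet and fatit both end in -t yet inflect differently (zenazeteka, fatitum), so the final letter is not what conditions the rule; the first letter is.
"mofnib" begins with m-. The one such stem in the data (mezfa → somezfaim) adds so- … -im around the stem, so the same rule applies.
The other patterns: stems beginning with b- or z- add -eka; stems beginning with f- or l- add -um.
So mofnib → somofnibim.

somofnibim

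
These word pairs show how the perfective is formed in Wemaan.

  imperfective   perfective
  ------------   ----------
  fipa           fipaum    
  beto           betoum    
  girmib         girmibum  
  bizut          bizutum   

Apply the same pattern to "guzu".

guzuum

Every pair shown (fipa → fipaum, beto → betoum, girmib → girmibum, …) follows the same rule: add -um.
So guzu → guzuum.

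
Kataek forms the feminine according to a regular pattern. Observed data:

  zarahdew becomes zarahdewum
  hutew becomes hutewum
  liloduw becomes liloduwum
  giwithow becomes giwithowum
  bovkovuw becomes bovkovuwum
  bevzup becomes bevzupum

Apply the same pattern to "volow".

volowum

Every pair shown (zarahdew → zarahdewum, hutew → hutewum, liloduw → liloduwum, …) follows the same rule: add -um.
So volow → volowum.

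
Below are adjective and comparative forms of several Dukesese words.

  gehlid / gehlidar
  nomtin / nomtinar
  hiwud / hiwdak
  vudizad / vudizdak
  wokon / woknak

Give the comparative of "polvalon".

gehlid and hiwud both end in -d yet inflect differently (gehlidar, hiwdak), so the final letter is not what conditions the rule; the last vowel is.
"polvalon" has last vowel 'o'. The one such stem in the data (wokon → woknak) deletes the last vowel and adds -ak (as do hiwud, vudizad), so the same rule applies.
So polvalon → polvalnak.

polvalnak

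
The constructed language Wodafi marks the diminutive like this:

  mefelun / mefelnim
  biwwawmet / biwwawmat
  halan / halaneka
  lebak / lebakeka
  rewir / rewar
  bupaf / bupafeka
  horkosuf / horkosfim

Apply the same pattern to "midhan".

mefelun and halan both end in -n yet inflect differently (mefelnim, halaneka), so the final letter is not what conditions the rule; the last vowel is.
"midhan" has last vowel 'a'. The stems whose last vowel is 'a' (lebak → lebakeka, halan → halaneka, bupaf → bupafeka) add -eka.
The other patterns: stems whose last vowel is 'u' delete the last vowel and add -im; stems whose last vowel is 'e' or 'i' change the last vowel to 'a'.
So midhan → midhaneka.

midhaneka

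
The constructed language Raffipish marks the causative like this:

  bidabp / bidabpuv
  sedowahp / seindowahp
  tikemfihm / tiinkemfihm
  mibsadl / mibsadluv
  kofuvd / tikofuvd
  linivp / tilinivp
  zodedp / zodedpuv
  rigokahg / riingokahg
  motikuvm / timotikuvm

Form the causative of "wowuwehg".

woinwuwehg

"wowuwehg" has second-to-last letter 'h'. The stems whose second-to-last letter is 'h' (sedowahp → seindowahp, tikemfihm → tiinkemfihm, rigokahg → riingokahg) insert -in- after the first vowel.
So wowuwehg → woinwuwehg.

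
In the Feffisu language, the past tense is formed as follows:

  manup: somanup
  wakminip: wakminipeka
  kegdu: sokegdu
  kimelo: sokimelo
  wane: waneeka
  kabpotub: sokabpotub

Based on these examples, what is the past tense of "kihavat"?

sokihavat

wakminip and manup both end in -p yet inflect differently (wakminipeka, somanup), so the final letter is not what conditions the rule; the first letter is.
"kihavat" begins with k-. The stems beginning with k- (kabpotub → sokabpotub, kegdu → sokegdu, kimelo → sokimelo) add the prefix so-.
The other pattern: stems beginning with w- add -eka.
So kihavat → sokihavat.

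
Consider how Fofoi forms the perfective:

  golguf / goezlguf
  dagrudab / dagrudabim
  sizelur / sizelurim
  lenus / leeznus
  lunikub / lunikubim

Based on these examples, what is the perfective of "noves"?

noezves

lunikub and golguf both have last vowel 'u' yet inflect differently (lunikubim, goezlguf), so the last vowel is not what conditions the rule; the final letter is.
"noves" ends in -s. The one such stem in the data (lenus → leeznus) inserts -ez- after the first vowel (as does golguf), so the same rule applies.
The other pattern: stems ending in -b or -r add -im.
So noves → noezves.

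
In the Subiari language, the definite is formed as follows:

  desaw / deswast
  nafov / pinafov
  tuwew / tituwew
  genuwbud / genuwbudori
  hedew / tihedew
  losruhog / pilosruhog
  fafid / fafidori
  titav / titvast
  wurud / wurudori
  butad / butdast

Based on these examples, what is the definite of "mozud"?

mozudori

tuwew and desaw both end in -w yet inflect differently (tituwew, deswast), so the final letter is not what conditions the rule; the last vowel is.
"mozud" has last vowel 'u'. The stems whose last vowel is 'u' (wurud → wurudori, genuwbud → genuwbudori) add -ori.
The other patterns: stems whose last vowel is 'e' add the prefix ti-; stems whose last vowel is 'a' delete the last vowel and add -ast; stems whose last vowel is 'o' add the prefix pi-.
So mozud → mozudori.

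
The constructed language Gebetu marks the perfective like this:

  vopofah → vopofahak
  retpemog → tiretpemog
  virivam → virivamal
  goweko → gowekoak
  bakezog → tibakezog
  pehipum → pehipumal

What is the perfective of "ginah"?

ginahak

"ginah" ends in -h. The one such stem in the data (vopofah → vopofahak) adds -ak, so the same rule applies.
The other patterns: stems ending in -m add -al; stems ending in -g add the prefix ti-.
So ginah → ginahak.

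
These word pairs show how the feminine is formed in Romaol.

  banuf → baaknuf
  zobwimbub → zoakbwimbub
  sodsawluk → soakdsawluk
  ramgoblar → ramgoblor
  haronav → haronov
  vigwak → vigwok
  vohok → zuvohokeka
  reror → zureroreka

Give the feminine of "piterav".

piterov

sodsawluk and vigwak both end in -k yet inflect differently (soakdsawluk, vigwok), so the final letter is not what conditions the rule; the last vowel is.
"piterav" has last vowel 'a'. The stems whose last vowel is 'a' (ramgoblar → ramgoblor, haronav → haronov, vigwak → vigwok) change the last vowel to 'o'.
The other patterns: stems whose last vowel is 'u' insert -ak- after the first vowel; stems whose last vowel is 'o' add zu- … -eka around the stem.
So piterav → piterov.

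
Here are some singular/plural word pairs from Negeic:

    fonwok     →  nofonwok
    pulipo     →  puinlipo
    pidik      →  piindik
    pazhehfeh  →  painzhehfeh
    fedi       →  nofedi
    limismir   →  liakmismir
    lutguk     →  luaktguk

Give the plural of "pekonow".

pidik and lutguk both end in -k yet inflect differently (piindik, luaktguk), so the final letter is not what conditions the rule; the first letter is.
"pekonow" begins with p-. The stems beginning with p- (pidik → piindik, pazhehfeh → painzhehfeh, pulipo → puinlipo) insert -in- after the first vowel.
So pekonow → peinkonow.

peinkonow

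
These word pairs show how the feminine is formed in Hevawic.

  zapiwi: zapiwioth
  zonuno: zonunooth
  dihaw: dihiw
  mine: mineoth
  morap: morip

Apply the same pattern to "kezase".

morap and mine both begin with m- yet inflect differently (morip, mineoth), so the first letter is not what conditions the rule; whether the stem ends in a vowel or a consonant is.
"kezase" ends in a vowel. The stems ending in a vowel (zonuno → zonunooth, zapiwi → zapiwioth, mine → mineoth) add -oth.
So kezase → kezaseoth.

kezaseoth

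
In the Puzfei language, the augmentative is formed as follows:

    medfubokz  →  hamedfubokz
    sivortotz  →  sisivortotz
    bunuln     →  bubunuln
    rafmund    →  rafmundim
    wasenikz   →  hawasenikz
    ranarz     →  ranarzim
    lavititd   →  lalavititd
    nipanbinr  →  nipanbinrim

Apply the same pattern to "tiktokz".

hatiktokz

"tiktokz" has second-to-last letter 'k'. The stems whose second-to-last letter is 'k' (medfubokz → hamedfubokz, wasenikz → hawasenikz) add the prefix ha-.
So tiktokz → hatiktokz.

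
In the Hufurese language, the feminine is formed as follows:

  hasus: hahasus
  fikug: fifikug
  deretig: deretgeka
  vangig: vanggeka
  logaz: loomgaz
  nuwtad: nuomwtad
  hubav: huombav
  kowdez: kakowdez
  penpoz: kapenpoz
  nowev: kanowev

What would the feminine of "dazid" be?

fikug and deretig both end in -g yet inflect differently (fifikug, deretgeka), so the final letter is not what conditions the rule; the last vowel is.
"dazid" has last vowel 'i'. The stems whose last vowel is 'i' (deretig → deretgeka, vangig → vanggeka) delete the last vowel and add -eka.
The other patterns: stems whose last vowel is 'u' repeat the first consonant+vowel as a prefix; stems whose last vowel is 'a' insert -om- after the first vowel; stems whose last vowel is 'e' or 'o' add the prefix ka-.
So dazid → dazdeka.

dazdeka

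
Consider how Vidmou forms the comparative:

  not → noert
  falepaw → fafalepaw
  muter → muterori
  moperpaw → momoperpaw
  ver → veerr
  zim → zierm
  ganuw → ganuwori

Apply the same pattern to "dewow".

ver and muter both end in -r yet inflect differently (veerr, muterori), so the final letter is not what conditions the rule; the number of vowels is.
"dewow" has 2 vowels. The stems with 2 vowels (muter → muterori, ganuw → ganuwori) add -ori.
The other patterns: stems with 1 vowel insert -er- after the first vowel; stems with 3 vowels repeat the first consonant+vowel as a prefix.
So dewow → dewowori.

dewowori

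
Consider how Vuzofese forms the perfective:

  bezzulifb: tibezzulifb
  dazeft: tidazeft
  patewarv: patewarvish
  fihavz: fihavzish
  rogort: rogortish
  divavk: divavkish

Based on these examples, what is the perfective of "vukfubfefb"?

dazeft and rogort both end in -t yet inflect differently (tidazeft, rogortish), so the final letter is not what conditions the rule; the second-to-last letter is.
"vukfubfefb" has second-to-last letter 'f'. The stems whose second-to-last letter is 'f' (bezzulifb → tibezzulifb, dazeft → tidazeft) add the prefix ti-.
The other pattern: stems whose second-to-last letter is 'r' or 'v' add -ish.
So vukfubfefb → tivukfubfefb.

tivukfubfefb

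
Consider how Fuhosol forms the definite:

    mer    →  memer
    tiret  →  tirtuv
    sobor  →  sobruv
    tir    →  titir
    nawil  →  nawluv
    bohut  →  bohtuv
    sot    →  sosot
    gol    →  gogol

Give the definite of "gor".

nawil and gol both end in -l yet inflect differently (nawluv, gogol), so the final letter is not what conditions the rule; the number of vowels is.
"gor" has 1 vowel. The stems with 1 vowel (gol → gogol, tir → titir, mer → memer) repeat the first consonant+vowel as a prefix.
So gor → gogor.

gogor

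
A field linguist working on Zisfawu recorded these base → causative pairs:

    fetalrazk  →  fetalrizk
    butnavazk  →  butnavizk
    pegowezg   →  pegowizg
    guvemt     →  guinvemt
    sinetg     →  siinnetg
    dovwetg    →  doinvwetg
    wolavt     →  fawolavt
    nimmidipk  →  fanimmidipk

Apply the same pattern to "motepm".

pegowezg and sinetg both end in -g yet inflect differently (pegowizg, siinnetg), so the final letter is not what conditions the rule; the second-to-last letter is.
"motepm" has second-to-last letter 'p'. The one such stem in the data (nimmidipk → fanimmidipk) adds the prefix fa-, so the same rule applies.
The other patterns: stems whose second-to-last letter is 'z' change the last vowel to 'i'; stems whose second-to-last letter is 'm' or 't' insert -in- after the first vowel.
So motepm → famotepm.

famotepm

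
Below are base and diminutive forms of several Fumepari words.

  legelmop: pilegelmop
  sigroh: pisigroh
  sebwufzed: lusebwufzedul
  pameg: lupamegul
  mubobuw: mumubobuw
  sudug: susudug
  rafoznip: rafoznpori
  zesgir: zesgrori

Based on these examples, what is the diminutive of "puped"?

"puped" has last vowel 'e'. The stems whose last vowel is 'e' (sebwufzed → lusebwufzedul, pameg → lupamegul) add lu- … -ul around the stem.
The other patterns: stems whose last vowel is 'o' add the prefix pi-; stems whose last vowel is 'u' repeat the first consonant+vowel as a prefix; stems whose last vowel is 'i' delete the last vowel and add -ori.
So puped → lupupedul.

lupupedul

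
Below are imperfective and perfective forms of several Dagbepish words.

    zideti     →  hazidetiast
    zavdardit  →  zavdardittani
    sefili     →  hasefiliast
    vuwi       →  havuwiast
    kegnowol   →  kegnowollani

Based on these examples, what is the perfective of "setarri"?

hasetarriast

zavdardit and vuwi both have last vowel 'i' yet inflect differently (zavdardittani, havuwiast), so the last vowel is not what conditions the rule; whether the stem ends in a vowel or a consonant is.
"setarri" ends in a vowel. The stems ending in a vowel (vuwi → havuwiast, zideti → hazidetiast, sefili → hasefiliast) add ha- … -ast around the stem.
So setarri → hasetarriast.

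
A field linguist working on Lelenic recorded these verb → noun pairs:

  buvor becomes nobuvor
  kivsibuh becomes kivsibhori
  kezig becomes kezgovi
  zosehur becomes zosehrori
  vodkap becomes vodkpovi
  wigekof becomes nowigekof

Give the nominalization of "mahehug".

mahehgori

"mahehug" has last vowel 'u'. The stems whose last vowel is 'u' (zosehur → zosehrori, kivsibuh → kivsibhori) delete the last vowel and add -ori.
The other patterns: stems whose last vowel is 'o' add the prefix no-; stems whose last vowel is 'a' or 'i' delete the last vowel and add -ovi.
So mahehug → mahehgori.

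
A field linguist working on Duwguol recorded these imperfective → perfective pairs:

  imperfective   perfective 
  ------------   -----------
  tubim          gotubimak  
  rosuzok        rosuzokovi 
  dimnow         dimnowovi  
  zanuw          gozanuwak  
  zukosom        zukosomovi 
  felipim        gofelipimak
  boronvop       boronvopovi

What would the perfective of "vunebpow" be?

vunebpowovi

zukosom and tubim both end in -m yet inflect differently (zukosomovi, gotubimak), so the final letter is not what conditions the rule; the last vowel is.
"vunebpow" has last vowel 'o'. The stems whose last vowel is 'o' (rosuzok → rosuzokovi, zukosom → zukosomovi, dimnow → dimnowovi) add -ovi.
The other pattern: stems whose last vowel is 'i' or 'u' add go- … -ak around the stem.
So vunebpow → vunebpowovi.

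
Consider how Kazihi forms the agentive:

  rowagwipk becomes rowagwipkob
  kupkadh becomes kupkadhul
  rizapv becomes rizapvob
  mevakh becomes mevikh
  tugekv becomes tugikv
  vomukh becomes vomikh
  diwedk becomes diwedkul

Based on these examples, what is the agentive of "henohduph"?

henohduphob

vomukh and kupkadh both end in -h yet inflect differently (vomikh, kupkadhul), so the final letter is not what conditions the rule; the second-to-last letter is.
"henohduph" has second-to-last letter 'p'. The stems whose second-to-last letter is 'p' (rowagwipk → rowagwipkob, rizapv → rizapvob) add -ob.
The other patterns: stems whose second-to-last letter is 'k' change the last vowel to 'i'; stems whose second-to-last letter is 'd' add -ul.
So henohduph → henohduphob.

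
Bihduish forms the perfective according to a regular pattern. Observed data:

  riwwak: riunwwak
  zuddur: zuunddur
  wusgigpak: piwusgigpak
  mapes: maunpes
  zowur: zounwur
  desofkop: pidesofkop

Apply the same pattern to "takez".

wusgigpak and riwwak both end in -k yet inflect differently (piwusgigpak, riunwwak), so the final letter is not what conditions the rule; the number of vowels is.
"takez" has 2 vowels. The stems with 2 vowels (zuddur → zuunddur, riwwak → riunwwak, mapes → maunpes) insert -un- after the first vowel.
So takez → taunkez.

taunkez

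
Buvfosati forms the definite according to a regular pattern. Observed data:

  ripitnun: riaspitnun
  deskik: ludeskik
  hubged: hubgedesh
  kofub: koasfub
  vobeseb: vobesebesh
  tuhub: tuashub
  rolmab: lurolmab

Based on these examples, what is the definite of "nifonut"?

tuhub and vobeseb both end in -b yet inflect differently (tuashub, vobesebesh), so the final letter is not what conditions the rule; the last vowel is.
"nifonut" has last vowel 'u'. The stems whose last vowel is 'u' (ripitnun → riaspitnun, tuhub → tuashub, kofub → koasfub) insert -as- after the first vowel.
So nifonut → niasfonut.

niasfonut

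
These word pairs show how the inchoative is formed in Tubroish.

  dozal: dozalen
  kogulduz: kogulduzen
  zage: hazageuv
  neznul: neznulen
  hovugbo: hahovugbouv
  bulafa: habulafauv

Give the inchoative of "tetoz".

tetozen

dozal and bulafa both have last vowel 'a' yet inflect differently (dozalen, habulafauv), so the last vowel is not what conditions the rule; whether the stem ends in a vowel or a consonant is.
"tetoz" ends in a consonant. The stems ending in a consonant (kogulduz → kogulduzen, neznul → neznulen, dozal → dozalen) add -en.
So tetoz → tetozen.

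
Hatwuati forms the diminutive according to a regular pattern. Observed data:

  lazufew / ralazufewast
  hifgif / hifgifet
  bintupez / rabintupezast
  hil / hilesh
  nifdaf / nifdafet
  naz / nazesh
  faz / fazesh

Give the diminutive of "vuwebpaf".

ravuwebpafast

naz and bintupez both end in -z yet inflect differently (nazesh, rabintupezast), so the final letter is not what conditions the rule; the number of vowels is.
"vuwebpaf" has 3 vowels. The stems with 3 vowels (lazufew → ralazufewast, bintupez → rabintupezast) add ra- … -ast around the stem.
The other patterns: stems with 1 vowel add -esh; stems with 2 vowels add -et.
So vuwebpaf → ravuwebpafast.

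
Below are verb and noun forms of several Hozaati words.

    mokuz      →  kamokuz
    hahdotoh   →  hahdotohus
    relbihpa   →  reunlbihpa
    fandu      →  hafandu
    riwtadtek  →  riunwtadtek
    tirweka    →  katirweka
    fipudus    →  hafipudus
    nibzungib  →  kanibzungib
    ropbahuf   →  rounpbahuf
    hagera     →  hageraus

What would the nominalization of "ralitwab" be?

raunlitwab

hagera and relbihpa both end in -a yet inflect differently (hageraus, reunlbihpa), so the final letter is not what conditions the rule; the first letter is.
"ralitwab" begins with r-. The stems beginning with r- (ropbahuf → rounpbahuf, riwtadtek → riunwtadtek, relbihpa → reunlbihpa) insert -un- after the first vowel.
So ralitwab → raunlitwab.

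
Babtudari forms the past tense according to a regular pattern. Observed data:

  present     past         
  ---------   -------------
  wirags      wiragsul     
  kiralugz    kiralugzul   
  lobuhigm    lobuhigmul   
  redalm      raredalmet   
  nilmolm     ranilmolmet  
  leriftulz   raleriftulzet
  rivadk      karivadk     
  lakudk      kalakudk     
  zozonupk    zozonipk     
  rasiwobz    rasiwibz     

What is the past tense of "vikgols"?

ravikgolset

"vikgols" has second-to-last letter 'l'. The stems whose second-to-last letter is 'l' (redalm → raredalmet, nilmolm → ranilmolmet, leriftulz → raleriftulzet) add ra- … -et around the stem.
So vikgols → ravikgolset.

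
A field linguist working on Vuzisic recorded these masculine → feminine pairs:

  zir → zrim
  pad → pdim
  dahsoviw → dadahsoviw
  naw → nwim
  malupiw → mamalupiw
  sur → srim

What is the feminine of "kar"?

krim

"kar" has 1 vowel. The stems with 1 vowel (sur → srim, naw → nwim, pad → pdim) delete the last vowel and add -im.
The other pattern: stems with 3 vowels repeat the first consonant+vowel as a prefix.
So kar → krim.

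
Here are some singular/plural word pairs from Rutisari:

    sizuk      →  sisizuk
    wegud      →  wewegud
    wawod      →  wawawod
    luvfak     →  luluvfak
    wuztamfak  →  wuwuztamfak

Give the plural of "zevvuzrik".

Every pair shown (sizuk → sisizuk, wegud → wewegud, wawod → wawawod, …) follows the same rule: repeat the first consonant+vowel as a prefix.
So zevvuzrik → zezevvuzrik.

zezevvuzrik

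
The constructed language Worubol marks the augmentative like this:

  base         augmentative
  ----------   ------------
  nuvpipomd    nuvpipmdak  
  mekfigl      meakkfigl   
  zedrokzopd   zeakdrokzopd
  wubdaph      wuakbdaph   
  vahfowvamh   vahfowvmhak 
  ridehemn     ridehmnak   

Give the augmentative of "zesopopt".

nuvpipomd and zedrokzopd both end in -d yet inflect differently (nuvpipmdak, zeakdrokzopd), so the final letter is not what conditions the rule; the second-to-last letter is.
"zesopopt" has second-to-last letter 'p'. The stems whose second-to-last letter is 'p' (zedrokzopd → zeakdrokzopd, wubdaph → wuakbdaph) insert -ak- after the first vowel.
The other pattern: stems whose second-to-last letter is 'm' delete the last vowel and add -ak.
So zesopopt → zeaksopopt.

zeaksopopt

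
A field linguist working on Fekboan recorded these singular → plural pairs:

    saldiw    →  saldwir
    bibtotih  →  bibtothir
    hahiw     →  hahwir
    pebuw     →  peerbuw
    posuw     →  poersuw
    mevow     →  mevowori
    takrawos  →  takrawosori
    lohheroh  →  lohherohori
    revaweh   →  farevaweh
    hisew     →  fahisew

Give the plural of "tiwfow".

"tiwfow" has last vowel 'o'. The stems whose last vowel is 'o' (mevow → mevowori, takrawos → takrawosori, lohheroh → lohherohori) add -ori.
So tiwfow → tiwfowori.

tiwfowori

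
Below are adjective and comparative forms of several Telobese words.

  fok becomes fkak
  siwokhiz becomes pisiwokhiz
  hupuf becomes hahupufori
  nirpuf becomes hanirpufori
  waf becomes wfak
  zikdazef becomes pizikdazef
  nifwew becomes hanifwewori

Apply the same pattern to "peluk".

waf and nirpuf both end in -f yet inflect differently (wfak, hanirpufori), so the final letter is not what conditions the rule; the number of vowels is.
"peluk" has 2 vowels. The stems with 2 vowels (nifwew → hanifwewori, nirpuf → hanirpufori, hupuf → hahupufori) add ha- … -ori around the stem.
The other patterns: stems with 1 vowel delete the last vowel and add -ak; stems with 3 vowels add the prefix pi-.
So peluk → hapelukori.

hapelukori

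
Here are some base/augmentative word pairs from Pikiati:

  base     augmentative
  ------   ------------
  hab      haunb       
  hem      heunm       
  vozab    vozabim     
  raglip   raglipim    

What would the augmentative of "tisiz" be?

vozab and hab both end in -b yet inflect differently (vozabim, haunb), so the final letter is not what conditions the rule; the number of vowels is.
"tisiz" has 2 vowels. The stems with 2 vowels (vozab → vozabim, raglip → raglipim) add -im.
So tisiz → tisizim.

tisizim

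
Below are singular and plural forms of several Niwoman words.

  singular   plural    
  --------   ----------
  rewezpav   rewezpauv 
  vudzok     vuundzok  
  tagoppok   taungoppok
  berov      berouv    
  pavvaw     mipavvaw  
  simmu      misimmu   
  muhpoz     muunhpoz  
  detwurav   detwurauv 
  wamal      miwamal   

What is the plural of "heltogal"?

miheltogal

"heltogal" ends in -l. The one such stem in the data (wamal → miwamal) adds the prefix mi-, so the same rule applies.
So heltogal → miheltogal.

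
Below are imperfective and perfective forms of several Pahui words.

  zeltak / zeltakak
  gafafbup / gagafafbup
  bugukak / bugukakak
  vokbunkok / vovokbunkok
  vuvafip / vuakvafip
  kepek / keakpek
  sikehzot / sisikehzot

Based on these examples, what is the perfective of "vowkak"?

bugukak and vokbunkok both end in -k yet inflect differently (bugukakak, vovokbunkok), so the final letter is not what conditions the rule; the last vowel is.
"vowkak" has last vowel 'a'. The stems whose last vowel is 'a' (bugukak → bugukakak, zeltak → zeltakak) add -ak.
The other patterns: stems whose last vowel is 'o' or 'u' repeat the first consonant+vowel as a prefix; stems whose last vowel is 'e' or 'i' insert -ak- after the first vowel.
So vowkak → vowkakak.

vowkakak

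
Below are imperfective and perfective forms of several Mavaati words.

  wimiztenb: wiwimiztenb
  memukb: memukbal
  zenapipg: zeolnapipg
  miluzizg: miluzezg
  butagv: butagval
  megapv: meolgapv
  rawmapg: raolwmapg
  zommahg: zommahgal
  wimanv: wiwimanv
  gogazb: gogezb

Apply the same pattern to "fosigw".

rawmapg and miluzizg both end in -g yet inflect differently (raolwmapg, miluzezg), so the final letter is not what conditions the rule; the second-to-last letter is.
"fosigw" has second-to-last letter 'g'. The one such stem in the data (butagv → butagval) adds -al, so the same rule applies.
The other patterns: stems whose second-to-last letter is 'p' insert -ol- after the first vowel; stems whose second-to-last letter is 'z' change the last vowel to 'e'; stems whose second-to-last letter is 'n' repeat the first consonant+vowel as a prefix.
So fosigw → fosigwal.

fosigwal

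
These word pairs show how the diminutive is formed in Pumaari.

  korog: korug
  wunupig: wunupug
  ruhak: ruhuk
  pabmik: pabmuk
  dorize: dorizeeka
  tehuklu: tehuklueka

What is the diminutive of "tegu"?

tegueka

wunupig and dorize both have 3 vowels yet inflect differently (wunupug, dorizeeka), so the number of vowels is not what conditions the rule; whether the stem ends in a vowel or a consonant is.
"tegu" ends in a vowel. The stems ending in a vowel (dorize → dorizeeka, tehuklu → tehuklueka) add -eka.
The other pattern: stems ending in a consonant change the last vowel to 'u'.
So tegu → tegueka.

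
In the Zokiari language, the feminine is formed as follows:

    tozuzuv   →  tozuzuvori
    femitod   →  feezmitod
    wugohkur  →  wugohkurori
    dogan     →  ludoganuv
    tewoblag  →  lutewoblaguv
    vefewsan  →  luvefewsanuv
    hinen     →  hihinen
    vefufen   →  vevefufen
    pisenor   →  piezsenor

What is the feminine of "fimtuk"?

hinen and dogan both end in -n yet inflect differently (hihinen, ludoganuv), so the final letter is not what conditions the rule; the last vowel is.
"fimtuk" has last vowel 'u'. The stems whose last vowel is 'u' (wugohkur → wugohkurori, tozuzuv → tozuzuvori) add -ori.
So fimtuk → fimtukori.

fimtukori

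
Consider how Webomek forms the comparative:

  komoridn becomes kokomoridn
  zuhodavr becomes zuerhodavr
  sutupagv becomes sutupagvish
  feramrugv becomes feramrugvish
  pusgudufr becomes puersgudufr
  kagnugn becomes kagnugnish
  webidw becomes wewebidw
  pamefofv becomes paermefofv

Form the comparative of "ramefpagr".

pamefofv and feramrugv both end in -v yet inflect differently (paermefofv, feramrugvish), so the final letter is not what conditions the rule; the second-to-last letter is.
"ramefpagr" has second-to-last letter 'g'. The stems whose second-to-last letter is 'g' (feramrugv → feramrugvish, kagnugn → kagnugnish, sutupagv → sutupagvish) add -ish.
The other patterns: stems whose second-to-last letter is 'f' or 'v' insert -er- after the first vowel; stems whose second-to-last letter is 'd' repeat the first consonant+vowel as a prefix.
So ramefpagr → ramefpagrish.

ramefpagrish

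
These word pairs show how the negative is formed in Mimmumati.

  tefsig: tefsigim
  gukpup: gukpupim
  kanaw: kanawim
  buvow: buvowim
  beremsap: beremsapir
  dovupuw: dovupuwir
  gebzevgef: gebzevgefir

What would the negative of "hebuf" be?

hebufim

gukpup and beremsap both end in -p yet inflect differently (gukpupim, beremsapir), so the final letter is not what conditions the rule; the number of vowels is.
"hebuf" has 2 vowels. The stems with 2 vowels (tefsig → tefsigim, gukpup → gukpupim, kanaw → kanawim) add -im.
The other pattern: stems with 3 vowels add -ir.
So hebuf → hebufim.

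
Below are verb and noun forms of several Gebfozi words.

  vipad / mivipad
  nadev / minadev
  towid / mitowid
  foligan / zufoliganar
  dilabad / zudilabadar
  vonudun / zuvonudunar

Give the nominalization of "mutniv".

mimutniv

vipad and dilabad both end in -d yet inflect differently (mivipad, zudilabadar), so the final letter is not what conditions the rule; the number of vowels is.
"mutniv" has 2 vowels. The stems with 2 vowels (vipad → mivipad, nadev → minadev, towid → mitowid) add the prefix mi-.
So mutniv → mimutniv.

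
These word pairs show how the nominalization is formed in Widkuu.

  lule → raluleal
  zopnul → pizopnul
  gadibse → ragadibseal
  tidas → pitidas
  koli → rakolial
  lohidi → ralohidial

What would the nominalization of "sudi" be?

rasudial

tidas and lule both have 2 vowels yet inflect differently (pitidas, raluleal), so the number of vowels is not what conditions the rule; whether the stem ends in a vowel or a consonant is.
"sudi" ends in a vowel. The stems ending in a vowel (lule → raluleal, lohidi → ralohidial, gadibse → ragadibseal) add ra- … -al around the stem.
So sudi → rasudial.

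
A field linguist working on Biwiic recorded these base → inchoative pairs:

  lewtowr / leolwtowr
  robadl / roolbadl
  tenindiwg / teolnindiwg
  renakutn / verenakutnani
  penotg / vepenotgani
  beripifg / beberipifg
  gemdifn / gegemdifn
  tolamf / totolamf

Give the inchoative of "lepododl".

leolpododl

"lepododl" has second-to-last letter 'd'. The one such stem in the data (robadl → roolbadl) inserts -ol- after the first vowel (as do lewtowr, tenindiwg), so the same rule applies.
So lepododl → leolpododl.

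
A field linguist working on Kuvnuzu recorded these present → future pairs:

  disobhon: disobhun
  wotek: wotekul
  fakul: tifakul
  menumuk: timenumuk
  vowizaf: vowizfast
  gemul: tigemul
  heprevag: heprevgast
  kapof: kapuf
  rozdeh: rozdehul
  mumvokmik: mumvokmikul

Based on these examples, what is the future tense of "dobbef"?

dobbeful

mumvokmik and menumuk both end in -k yet inflect differently (mumvokmikul, timenumuk), so the final letter is not what conditions the rule; the last vowel is.
"dobbef" has last vowel 'e'. The stems whose last vowel is 'e' (rozdeh → rozdehul, wotek → wotekul) add -ul.
The other patterns: stems whose last vowel is 'o' change the last vowel to 'u'; stems whose last vowel is 'u' add the prefix ti-; stems whose last vowel is 'a' delete the last vowel and add -ast.
So dobbef → dobbeful.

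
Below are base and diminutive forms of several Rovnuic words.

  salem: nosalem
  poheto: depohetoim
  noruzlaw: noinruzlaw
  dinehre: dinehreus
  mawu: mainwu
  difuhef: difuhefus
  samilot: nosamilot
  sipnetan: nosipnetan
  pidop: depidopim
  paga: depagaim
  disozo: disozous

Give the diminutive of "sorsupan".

disozo and poheto both end in -o yet inflect differently (disozous, depohetoim), so the final letter is not what conditions the rule; the first letter is.
"sorsupan" begins with s-. The stems beginning with s- (salem → nosalem, sipnetan → nosipnetan, samilot → nosamilot) add the prefix no-.
The other patterns: stems beginning with d- add -us; stems beginning with p- add de- … -im around the stem; stems beginning with m- or n- insert -in- after the first vowel.
So sorsupan → nosorsupan.

nosorsupan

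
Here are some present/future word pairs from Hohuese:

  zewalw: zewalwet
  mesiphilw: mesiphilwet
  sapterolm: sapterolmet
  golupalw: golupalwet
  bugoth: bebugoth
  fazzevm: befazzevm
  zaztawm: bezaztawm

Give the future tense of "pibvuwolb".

sapterolm and fazzevm both end in -m yet inflect differently (sapterolmet, befazzevm), so the final letter is not what conditions the rule; the second-to-last letter is.
"pibvuwolb" has second-to-last letter 'l'. The stems whose second-to-last letter is 'l' (zewalw → zewalwet, mesiphilw → mesiphilwet, sapterolm → sapterolmet) add -et.
So pibvuwolb → pibvuwolbet.

pibvuwolbet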